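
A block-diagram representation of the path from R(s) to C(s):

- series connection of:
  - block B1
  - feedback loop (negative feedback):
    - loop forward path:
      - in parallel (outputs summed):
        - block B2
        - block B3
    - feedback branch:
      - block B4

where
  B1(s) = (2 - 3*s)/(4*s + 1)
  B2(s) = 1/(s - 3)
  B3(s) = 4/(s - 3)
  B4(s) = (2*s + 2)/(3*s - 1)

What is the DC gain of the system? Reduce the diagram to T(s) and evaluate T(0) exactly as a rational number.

The answer is -10/13.

Reasoning:
Step 1: add B2, B3 (parallel) gives 5/(s - 3)
Step 2: apply the feedback formula to (B2+B3), B4 gives (15*s - 5)/(3*s^2 + 13)
Step 3: reduce the series chain B1, [(B2+B3)/(1+(B2+B3)*B4)] gives (-45*s^2 + 45*s - 10)/(12*s^3 + 3*s^2 + 52*s + 13)
That last expression is T(s); at s = 0 only the constant terms survive, so T(0) = -10/13.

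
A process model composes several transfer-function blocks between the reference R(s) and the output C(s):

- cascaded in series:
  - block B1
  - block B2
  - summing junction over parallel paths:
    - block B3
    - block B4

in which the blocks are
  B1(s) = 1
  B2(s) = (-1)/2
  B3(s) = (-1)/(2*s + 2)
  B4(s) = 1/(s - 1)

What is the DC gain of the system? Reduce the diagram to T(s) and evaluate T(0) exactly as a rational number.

(1) reduce the parallel group B3, B4 = (s + 3)/(2*s^2 - 2)
(2) combine B1, B2, (B3+B4) in series = (-s - 3)/(4*s^2 - 4)
That last expression is T(s); at s = 0 only the constant terms survive, so T(0) = -3/(-4) = 3/4.

Answer: 3/4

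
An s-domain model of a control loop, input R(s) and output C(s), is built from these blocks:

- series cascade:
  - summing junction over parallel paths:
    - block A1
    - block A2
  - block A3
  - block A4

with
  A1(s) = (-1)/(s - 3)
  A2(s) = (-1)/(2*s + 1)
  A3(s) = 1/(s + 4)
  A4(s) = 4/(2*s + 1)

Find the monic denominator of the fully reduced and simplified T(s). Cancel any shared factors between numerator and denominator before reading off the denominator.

[1] sum the parallel branches A1, A2; result (2 - 3*s)/(2*s^2 - 5*s - 3)
[2] cascade (A1+A2), A3, A4; result (8 - 12*s)/(4*s^4 + 8*s^3 - 43*s^2 - 47*s - 12)
That last expression is T(s), already simplified. Scaling its denominator by 1/4 (the reciprocal of the leading coefficient) yields the monic denominator.

Answer: s^4 + 2*s^3 - 43*s^2/4 - 47*s/4 - 3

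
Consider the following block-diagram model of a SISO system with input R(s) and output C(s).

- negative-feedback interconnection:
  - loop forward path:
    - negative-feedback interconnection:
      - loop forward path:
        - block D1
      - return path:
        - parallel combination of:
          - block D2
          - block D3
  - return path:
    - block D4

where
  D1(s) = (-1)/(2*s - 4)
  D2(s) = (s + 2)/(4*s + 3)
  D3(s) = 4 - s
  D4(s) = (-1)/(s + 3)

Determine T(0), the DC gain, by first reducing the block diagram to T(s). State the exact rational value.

Step 1 - add D2, D3 (parallel), giving (-4*s^2 + 14*s + 14)/(4*s + 3)
Step 2 - apply the feedback formula to D1, (D2+D3), giving (-4*s - 3)/(12*s^2 - 24*s - 26)
Step 3 - apply the feedback formula to [D1/(1+D1*(D2+D3))], D4, giving (-4*s^2 - 15*s - 9)/(12*s^3 + 12*s^2 - 94*s - 75)
The step-3 result is T(s). Setting s = 0: T(0) = -9/(-75) = 3/25.

Therefore the answer is 3/25.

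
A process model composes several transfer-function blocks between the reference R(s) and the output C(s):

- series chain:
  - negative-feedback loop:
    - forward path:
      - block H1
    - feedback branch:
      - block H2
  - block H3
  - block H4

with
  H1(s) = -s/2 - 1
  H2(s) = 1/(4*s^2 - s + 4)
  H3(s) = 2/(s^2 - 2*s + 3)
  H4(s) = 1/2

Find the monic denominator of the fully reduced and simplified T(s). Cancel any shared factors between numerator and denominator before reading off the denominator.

Step 1: feedback reduction of H1, H2: (-4*s^3 - 7*s^2 - 2*s - 8)/(8*s^2 - 3*s + 6)
Step 2: multiply [H1/(1+H1*H2)], H3, H4 (series): (-4*s^3 - 7*s^2 - 2*s - 8)/(8*s^4 - 19*s^3 + 36*s^2 - 21*s + 18)
No further cancellation is possible in the step-2 result, so that is T(s). Its denominator becomes monic after dividing by the leading coefficient 8.

Answer: s^4 - 19*s^3/8 + 9*s^2/2 - 21*s/8 + 9/4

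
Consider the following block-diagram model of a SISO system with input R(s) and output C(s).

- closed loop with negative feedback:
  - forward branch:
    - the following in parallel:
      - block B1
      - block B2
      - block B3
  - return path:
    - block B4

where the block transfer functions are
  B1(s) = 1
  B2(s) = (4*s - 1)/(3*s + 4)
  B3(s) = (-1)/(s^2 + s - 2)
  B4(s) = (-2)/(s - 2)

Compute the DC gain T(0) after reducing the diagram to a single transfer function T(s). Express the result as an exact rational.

The answer is 5/9.

Reasoning:
1. combine B1, B2, B3 in parallel: (7*s^3 + 10*s^2 - 14*s - 10)/(3*s^3 + 7*s^2 - 2*s - 8)
2. apply the feedback formula to (B1+B2+B3), B4: (7*s^4 - 4*s^3 - 34*s^2 + 18*s + 20)/(3*s^4 - 13*s^3 - 36*s^2 + 24*s + 36)
DC gain: substitute s = 0 into T(s) from step 2: T(0) = 20/36 = 5/9.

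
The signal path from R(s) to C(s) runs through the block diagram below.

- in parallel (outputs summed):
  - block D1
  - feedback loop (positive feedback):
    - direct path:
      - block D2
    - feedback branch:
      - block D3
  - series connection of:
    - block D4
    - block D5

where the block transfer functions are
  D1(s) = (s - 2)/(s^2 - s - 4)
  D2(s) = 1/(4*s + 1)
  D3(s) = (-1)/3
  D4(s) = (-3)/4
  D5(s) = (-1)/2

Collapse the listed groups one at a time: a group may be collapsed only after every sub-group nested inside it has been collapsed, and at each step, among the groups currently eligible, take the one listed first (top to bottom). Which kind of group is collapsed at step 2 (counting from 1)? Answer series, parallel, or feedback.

Reducing step by step:

Step 1 - collapse the loop (D2 forward, D3 return)
Step 2 - multiply D4, D5 (series)
Step 3 - sum the parallel branches D1, [D2/(1-D2*D3)], (D4*D5)
The group at step 2 is a series group.

Answer: series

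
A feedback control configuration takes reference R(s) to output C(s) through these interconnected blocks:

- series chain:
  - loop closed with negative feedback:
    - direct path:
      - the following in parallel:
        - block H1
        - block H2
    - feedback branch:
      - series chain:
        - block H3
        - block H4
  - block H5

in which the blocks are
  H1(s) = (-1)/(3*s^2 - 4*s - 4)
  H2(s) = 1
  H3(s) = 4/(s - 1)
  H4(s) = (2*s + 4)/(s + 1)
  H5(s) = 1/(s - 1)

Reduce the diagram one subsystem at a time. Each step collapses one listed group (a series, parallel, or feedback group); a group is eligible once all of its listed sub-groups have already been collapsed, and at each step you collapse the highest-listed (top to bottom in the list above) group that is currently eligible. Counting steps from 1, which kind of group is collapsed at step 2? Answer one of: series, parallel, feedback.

Step 1 - combine H1, H2 in parallel
Step 2 - reduce the series chain H3, H4
Step 3 - close the feedback loop around (H1+H2), (H3*H4)
Step 4 - multiply [(H1+H2)/(1+(H1+H2)*(H3*H4))], H5 (series)
The group at step 2 is a series group.

Hence the answer: series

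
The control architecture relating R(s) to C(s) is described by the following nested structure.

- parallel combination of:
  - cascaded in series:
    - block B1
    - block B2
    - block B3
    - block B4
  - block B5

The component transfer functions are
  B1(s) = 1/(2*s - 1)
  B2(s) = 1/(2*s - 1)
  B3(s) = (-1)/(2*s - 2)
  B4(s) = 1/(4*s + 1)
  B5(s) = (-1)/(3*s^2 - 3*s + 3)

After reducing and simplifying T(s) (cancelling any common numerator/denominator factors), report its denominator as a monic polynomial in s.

The answer is s^6 - 11*s^5/4 + 7*s^4/2 - 39*s^3/16 + 5*s^2/8 + s/8 - 1/16.

Reasoning:
Step 1 - combine B1, B2, B3, B4 in series = (-1)/(32*s^4 - 56*s^3 + 24*s^2 + 2*s - 2)
Step 2 - combine (B1*B2*B3*B4), B5 in parallel = (-32*s^4 + 56*s^3 - 27*s^2 + s - 1)/(96*s^6 - 264*s^5 + 336*s^4 - 234*s^3 + 60*s^2 + 12*s - 6)
Step 2 gives the fully reduced T(s), with no common factor left to cancel. The denominator's leading coefficient is 96, so divide each of its coefficients by 96 to get the monic form.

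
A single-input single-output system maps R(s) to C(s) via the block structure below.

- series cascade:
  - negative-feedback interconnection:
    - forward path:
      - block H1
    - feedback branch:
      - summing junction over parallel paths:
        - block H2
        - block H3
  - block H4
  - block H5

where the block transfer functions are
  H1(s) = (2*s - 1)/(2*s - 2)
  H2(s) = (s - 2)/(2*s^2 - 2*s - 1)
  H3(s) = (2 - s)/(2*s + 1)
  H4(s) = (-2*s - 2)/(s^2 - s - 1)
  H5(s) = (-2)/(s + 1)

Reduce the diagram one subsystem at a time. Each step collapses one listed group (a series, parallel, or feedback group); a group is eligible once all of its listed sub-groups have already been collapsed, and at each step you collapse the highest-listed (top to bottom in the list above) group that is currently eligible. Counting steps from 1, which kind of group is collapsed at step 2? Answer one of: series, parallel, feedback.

Reducing step by step:

Step 1. parallel reduction of H2, H3
Step 2. reduce the feedback loop with forward H1 and return (H2+H3)
Step 3. multiply [H1/(1+H1*(H2+H3))], H4, H5 (series)
The group at step 2 is a feedback group.

Answer: feedback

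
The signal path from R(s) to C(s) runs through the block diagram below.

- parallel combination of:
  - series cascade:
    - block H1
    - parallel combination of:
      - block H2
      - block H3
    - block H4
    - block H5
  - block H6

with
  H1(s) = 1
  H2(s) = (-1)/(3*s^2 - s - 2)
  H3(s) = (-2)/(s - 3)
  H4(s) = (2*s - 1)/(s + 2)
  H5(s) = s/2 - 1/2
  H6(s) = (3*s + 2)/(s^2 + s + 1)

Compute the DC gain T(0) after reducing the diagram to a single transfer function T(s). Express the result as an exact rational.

Reducing step by step:

Step 1. add H2, H3 (parallel) -> (-6*s^2 + s + 7)/(3*s^3 - 10*s^2 + s + 6)
Step 2. multiply H1, (H2+H3), H4, H5 (series) -> (-12*s^3 + 8*s^2 + 13*s - 7)/(6*s^3 - 2*s^2 - 40*s - 24)
Step 3. sum the parallel branches (H1*(H2+H3)*H4*H5), H6 -> (-12*s^5 + 14*s^4 + 15*s^3 - 110*s^2 - 146*s - 55)/(6*s^5 + 4*s^4 - 36*s^3 - 66*s^2 - 64*s - 24)
Step 3 gives the overall T(s). Then T(0) = -55/(-24) = 55/24.

Answer: 55/24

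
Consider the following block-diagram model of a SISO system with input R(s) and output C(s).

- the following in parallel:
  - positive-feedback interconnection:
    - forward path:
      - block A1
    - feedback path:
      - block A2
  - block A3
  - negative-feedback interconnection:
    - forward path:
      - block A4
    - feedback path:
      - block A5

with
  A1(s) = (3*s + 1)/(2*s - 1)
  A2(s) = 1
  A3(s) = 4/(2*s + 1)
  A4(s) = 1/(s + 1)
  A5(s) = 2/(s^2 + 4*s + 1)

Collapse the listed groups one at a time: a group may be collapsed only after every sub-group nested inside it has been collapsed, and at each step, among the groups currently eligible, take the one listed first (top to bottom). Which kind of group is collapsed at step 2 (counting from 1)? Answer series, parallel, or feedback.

1. reduce the feedback loop with forward A1 and return A2
2. close the feedback loop around A4, A5
3. parallel reduction of [A1/(1-A1*A2)], A3, [A4/(1+A4*A5)]
At step 2 the group reduced is feedback.

Final answer: feedback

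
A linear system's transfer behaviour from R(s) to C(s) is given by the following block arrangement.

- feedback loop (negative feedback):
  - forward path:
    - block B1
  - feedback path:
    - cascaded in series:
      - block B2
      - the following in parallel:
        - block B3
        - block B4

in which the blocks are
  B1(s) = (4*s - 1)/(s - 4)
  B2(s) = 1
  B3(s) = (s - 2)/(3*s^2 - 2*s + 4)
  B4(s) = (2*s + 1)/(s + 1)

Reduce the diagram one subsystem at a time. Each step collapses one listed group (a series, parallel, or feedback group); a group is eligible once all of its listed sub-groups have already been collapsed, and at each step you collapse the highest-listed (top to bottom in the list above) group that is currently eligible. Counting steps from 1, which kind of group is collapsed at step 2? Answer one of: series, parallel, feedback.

[1] reduce the parallel group B3, B4
[2] multiply B2, (B3+B4) (series)
[3] reduce the feedback loop with forward B1 and return (B2*(B3+B4))
Step 2: series.

Therefore the answer is series.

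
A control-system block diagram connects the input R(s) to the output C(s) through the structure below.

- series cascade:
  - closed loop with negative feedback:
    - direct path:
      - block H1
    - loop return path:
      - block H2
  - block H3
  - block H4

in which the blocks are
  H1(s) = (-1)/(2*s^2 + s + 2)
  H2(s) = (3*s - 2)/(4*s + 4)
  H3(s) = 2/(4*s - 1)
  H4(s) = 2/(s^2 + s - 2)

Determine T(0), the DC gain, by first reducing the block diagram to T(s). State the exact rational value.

Step 1: reduce the feedback loop with forward H1 and return H2 = (-4*s - 4)/(8*s^3 + 12*s^2 + 9*s + 10)
Step 2: multiply [H1/(1+H1*H2)], H3, H4 (series) = (-16*s - 16)/(32*s^6 + 72*s^5 - 25*s^3 - 27*s^2 - 72*s + 20)
Evaluating the step-2 result (the overall T(s)) at s = 0 gives T(0) = -16/20 = -4/5.

Therefore the answer is -4/5.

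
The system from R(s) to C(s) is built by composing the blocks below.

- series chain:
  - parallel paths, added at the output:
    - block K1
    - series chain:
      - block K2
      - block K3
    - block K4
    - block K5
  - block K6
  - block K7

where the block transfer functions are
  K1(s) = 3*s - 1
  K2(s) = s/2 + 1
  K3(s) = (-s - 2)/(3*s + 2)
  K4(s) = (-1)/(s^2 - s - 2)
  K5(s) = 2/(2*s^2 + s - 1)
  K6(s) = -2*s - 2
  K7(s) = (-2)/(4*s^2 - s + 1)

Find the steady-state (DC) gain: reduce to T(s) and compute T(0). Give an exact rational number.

First reduce the diagram to T(s).

1. cascade K2, K3; result (-s^2 - 4*s - 4)/(6*s + 4)
2. combine K1, (K2*K3), K4, K5 in parallel; result (34*s^5 - 47*s^4 - 73*s^3 + 52*s^2 + 10*s - 28)/(12*s^4 - 10*s^3 - 30*s^2 + 8)
3. combine (K1+(K2*K3)+K4+K5), K6, K7 in series; result (68*s^5 - 94*s^4 - 146*s^3 + 104*s^2 + 20*s - 56)/(24*s^5 - 50*s^4 + s^3 + 9*s^2 - 8*s + 4)
That last expression is T(s); at s = 0 only the constant terms survive, so T(0) = -56/4 = -14.

Answer: -14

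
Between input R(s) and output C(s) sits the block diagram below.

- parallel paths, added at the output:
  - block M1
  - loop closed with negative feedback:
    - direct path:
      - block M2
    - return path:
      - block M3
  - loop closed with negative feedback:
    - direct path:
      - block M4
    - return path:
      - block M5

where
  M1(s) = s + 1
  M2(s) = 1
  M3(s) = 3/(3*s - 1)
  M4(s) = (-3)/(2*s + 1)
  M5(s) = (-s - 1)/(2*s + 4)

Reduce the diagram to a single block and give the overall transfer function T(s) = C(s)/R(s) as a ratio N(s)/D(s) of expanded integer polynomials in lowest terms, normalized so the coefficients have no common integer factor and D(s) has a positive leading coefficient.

[1] apply the feedback formula to M2, M3, giving (3*s - 1)/(3*s + 2)
[2] apply the feedback formula to M4, M5, giving (-6*s - 12)/(4*s^2 + 13*s + 7)
[3] reduce the parallel group M1, [M2/(1+M2*M3)], [M4/(1+M4*M5)] - this is the overall T(s), already in the required normalized form

Final answer: (12*s^4 + 71*s^3 + 111*s^2 + 21*s - 17)/(12*s^3 + 47*s^2 + 47*s + 14)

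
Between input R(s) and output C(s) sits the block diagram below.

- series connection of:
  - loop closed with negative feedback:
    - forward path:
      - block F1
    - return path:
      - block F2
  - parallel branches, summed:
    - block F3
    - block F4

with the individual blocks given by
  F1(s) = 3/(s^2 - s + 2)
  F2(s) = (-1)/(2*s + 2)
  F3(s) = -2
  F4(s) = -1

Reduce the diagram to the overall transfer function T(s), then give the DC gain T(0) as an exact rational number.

Reducing step by step:

Step 1 - feedback reduction of F1, F2: (6*s + 6)/(2*s^3 + 2*s + 1)
Step 2 - parallel reduction of F3, F4: -3
Step 3 - series reduction of [F1/(1+F1*F2)], (F3+F4): (-18*s - 18)/(2*s^3 + 2*s + 1)
DC gain: substitute s = 0 into T(s) from step 3: T(0) = -18/1 = -18.

Answer: -18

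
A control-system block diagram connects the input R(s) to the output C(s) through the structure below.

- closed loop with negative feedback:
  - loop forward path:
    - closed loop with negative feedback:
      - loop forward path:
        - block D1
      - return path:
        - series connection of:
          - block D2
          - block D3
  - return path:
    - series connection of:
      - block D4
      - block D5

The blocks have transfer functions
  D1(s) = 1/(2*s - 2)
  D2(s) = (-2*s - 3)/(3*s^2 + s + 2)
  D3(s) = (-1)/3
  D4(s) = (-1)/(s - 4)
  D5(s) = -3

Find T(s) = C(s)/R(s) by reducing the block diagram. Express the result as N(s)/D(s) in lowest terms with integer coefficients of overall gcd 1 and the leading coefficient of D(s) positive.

[1] combine D2, D3 in series -> (2*s + 3)/(9*s^2 + 3*s + 6)
[2] reduce the feedback loop with forward D1 and return (D2*D3) -> (9*s^2 + 3*s + 6)/(18*s^3 - 12*s^2 + 8*s - 9)
[3] cascade D4, D5 -> 3/(s - 4)
[4] close the feedback loop around [D1/(1+D1*(D2*D3))], (D4*D5), giving the overall T(s)

Answer: (9*s^3 - 33*s^2 - 6*s - 24)/(18*s^4 - 84*s^3 + 83*s^2 - 32*s + 54)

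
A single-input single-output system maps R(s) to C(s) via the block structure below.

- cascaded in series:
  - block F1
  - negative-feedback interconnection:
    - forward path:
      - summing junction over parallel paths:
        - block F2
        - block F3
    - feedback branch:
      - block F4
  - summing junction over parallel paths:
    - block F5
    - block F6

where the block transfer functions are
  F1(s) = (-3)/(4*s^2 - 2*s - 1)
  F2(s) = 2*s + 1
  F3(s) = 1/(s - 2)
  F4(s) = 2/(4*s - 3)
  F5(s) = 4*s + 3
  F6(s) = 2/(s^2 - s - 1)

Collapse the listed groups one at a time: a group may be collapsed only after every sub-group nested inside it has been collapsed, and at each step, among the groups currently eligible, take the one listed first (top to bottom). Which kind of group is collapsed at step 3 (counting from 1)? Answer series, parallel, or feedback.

[1] reduce the parallel group F2, F3
[2] feedback reduction of (F2+F3), F4
[3] sum the parallel branches F5, F6
[4] reduce the series chain F1, [(F2+F3)/(1+(F2+F3)*F4)], (F5+F6)
So the answer for step 3 is parallel.

Final answer: parallel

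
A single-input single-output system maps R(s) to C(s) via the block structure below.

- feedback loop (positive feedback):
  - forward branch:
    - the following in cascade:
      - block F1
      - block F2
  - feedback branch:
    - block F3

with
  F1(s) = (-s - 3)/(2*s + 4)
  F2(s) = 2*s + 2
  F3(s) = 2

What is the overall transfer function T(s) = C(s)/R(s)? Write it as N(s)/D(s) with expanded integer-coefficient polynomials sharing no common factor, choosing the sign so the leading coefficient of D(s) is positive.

First reduce the diagram to T(s).

[1] combine F1, F2 in series gives (-s^2 - 4*s - 3)/(s + 2)
[2] close the feedback loop around (F1*F2), F3, giving the overall T(s)

Answer: (-s^2 - 4*s - 3)/(2*s^2 + 9*s + 8)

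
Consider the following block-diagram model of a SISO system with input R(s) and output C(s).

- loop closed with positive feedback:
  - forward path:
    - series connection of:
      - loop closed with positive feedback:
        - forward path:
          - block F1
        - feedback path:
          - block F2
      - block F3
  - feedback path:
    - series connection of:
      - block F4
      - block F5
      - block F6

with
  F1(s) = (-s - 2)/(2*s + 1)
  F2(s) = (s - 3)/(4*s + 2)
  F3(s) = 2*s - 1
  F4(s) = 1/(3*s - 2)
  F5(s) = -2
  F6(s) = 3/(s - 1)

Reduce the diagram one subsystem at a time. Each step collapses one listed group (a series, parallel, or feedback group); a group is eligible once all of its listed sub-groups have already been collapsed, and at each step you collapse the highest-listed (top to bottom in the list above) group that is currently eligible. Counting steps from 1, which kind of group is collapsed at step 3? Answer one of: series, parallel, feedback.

Answer: series

Working:
Step 1. collapse the loop (F1 forward, F2 return)
Step 2. cascade [F1/(1-F1*F2)], F3
Step 3. cascade F4, F5, F6
Step 4. apply the feedback formula to ([F1/(1-F1*F2)]*F3), (F4*F5*F6)
At step 3 the group reduced is series.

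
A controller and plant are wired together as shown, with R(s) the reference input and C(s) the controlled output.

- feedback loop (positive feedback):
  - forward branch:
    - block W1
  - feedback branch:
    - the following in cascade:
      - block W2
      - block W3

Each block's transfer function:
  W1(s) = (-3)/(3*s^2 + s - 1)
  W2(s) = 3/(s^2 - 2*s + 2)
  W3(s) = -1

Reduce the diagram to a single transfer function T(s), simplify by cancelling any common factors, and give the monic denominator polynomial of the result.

[1] reduce the series chain W2, W3 = (-3)/(s^2 - 2*s + 2)
[2] feedback reduction of W1, (W2*W3) = (-3*s^2 + 6*s - 6)/(3*s^4 - 5*s^3 + 3*s^2 + 4*s - 11)
The result of step 2 is T(s) in lowest terms. Its denominator has leading coefficient 3; dividing the denominator through by 3 makes it monic.

Answer: s^4 - 5*s^3/3 + s^2 + 4*s/3 - 11/3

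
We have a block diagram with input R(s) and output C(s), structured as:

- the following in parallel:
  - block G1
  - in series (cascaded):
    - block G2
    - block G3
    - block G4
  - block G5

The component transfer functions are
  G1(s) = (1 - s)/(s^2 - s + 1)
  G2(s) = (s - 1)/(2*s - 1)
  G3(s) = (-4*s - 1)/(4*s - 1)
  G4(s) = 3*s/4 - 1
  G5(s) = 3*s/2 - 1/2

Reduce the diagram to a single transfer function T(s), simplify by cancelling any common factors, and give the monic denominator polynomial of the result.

(1) cascade G2, G3, G4 -> (-12*s^3 + 25*s^2 - 9*s - 4)/(32*s^2 - 24*s + 4)
(2) sum the parallel branches G1, (G2*G3*G4), G5 -> (36*s^5 - 63*s^4 + 40*s^3 + 14*s^2 - 13*s - 2)/(32*s^4 - 56*s^3 + 60*s^2 - 28*s + 4)
Step 2 gives the fully reduced T(s), with no common factor left to cancel. The denominator's leading coefficient is 32, so divide each of its coefficients by 32 to get the monic form.

Answer: s^4 - 7*s^3/4 + 15*s^2/8 - 7*s/8 + 1/8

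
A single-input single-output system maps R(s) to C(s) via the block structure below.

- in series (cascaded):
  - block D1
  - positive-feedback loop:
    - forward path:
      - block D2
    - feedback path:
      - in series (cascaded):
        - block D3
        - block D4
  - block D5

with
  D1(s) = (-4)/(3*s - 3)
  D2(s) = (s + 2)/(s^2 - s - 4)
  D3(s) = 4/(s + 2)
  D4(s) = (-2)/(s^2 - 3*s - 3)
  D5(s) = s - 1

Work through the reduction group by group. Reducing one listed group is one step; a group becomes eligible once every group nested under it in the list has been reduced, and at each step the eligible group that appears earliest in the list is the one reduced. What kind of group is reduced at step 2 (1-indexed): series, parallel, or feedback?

Reducing step by step:

(1) multiply D3, D4 (series)
(2) apply the feedback formula to D2, (D3*D4)
(3) reduce the series chain D1, [D2/(1-D2*(D3*D4))], D5
So the answer for step 2 is feedback.

Answer: feedback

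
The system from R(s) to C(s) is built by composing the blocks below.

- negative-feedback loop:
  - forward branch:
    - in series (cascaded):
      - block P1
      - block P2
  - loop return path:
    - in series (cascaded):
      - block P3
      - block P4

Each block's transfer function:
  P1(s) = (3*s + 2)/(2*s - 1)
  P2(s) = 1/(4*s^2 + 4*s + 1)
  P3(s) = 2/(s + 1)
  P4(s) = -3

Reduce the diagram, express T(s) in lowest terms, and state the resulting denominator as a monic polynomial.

Reducing step by step:

Step 1: multiply P1, P2 (series) = (3*s + 2)/(8*s^3 + 4*s^2 - 2*s - 1)
Step 2: multiply P3, P4 (series) = (-6)/(s + 1)
Step 3: collapse the loop ((P1*P2) forward, (P3*P4) return) = (3*s^2 + 5*s + 2)/(8*s^4 + 12*s^3 + 2*s^2 - 21*s - 13)
Step 3 gives the fully reduced T(s), with no common factor left to cancel. The denominator's leading coefficient is 8, so divide each of its coefficients by 8 to get the monic form.

Answer: s^4 + 3*s^3/2 + s^2/4 - 21*s/8 - 13/8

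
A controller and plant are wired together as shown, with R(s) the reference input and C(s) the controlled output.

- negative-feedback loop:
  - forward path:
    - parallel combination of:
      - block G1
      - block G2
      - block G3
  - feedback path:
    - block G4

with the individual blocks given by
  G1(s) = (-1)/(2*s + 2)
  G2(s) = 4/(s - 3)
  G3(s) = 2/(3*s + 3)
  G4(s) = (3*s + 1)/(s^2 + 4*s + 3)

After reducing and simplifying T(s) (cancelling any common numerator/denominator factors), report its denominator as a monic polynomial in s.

[1] combine G1, G2, G3 in parallel, giving (25*s + 21)/(6*s^2 - 12*s - 18)
[2] apply the feedback formula to (G1+G2+G3), G4, giving (25*s^3 + 121*s^2 + 159*s + 63)/(6*s^4 + 12*s^3 + 27*s^2 - 20*s - 33)
No further cancellation is possible in the step-2 result, so that is T(s). Its denominator becomes monic after dividing by the leading coefficient 6.

Therefore the answer is s^4 + 2*s^3 + 9*s^2/2 - 10*s/3 - 11/2.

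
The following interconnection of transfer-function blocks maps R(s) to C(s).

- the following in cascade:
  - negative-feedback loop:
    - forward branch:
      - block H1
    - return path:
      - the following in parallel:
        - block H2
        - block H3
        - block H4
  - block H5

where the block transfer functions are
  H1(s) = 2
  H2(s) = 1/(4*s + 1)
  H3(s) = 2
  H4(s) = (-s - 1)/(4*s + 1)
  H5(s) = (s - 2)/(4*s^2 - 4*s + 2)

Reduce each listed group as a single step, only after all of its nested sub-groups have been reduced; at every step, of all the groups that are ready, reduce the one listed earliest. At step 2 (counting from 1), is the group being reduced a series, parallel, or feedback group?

Answer: feedback

Working:
Step 1: add H2, H3, H4 (parallel)
Step 2: feedback reduction of H1, (H2+H3+H4)
Step 3: reduce the series chain [H1/(1+H1*(H2+H3+H4))], H5
The group at step 2 is a feedback group.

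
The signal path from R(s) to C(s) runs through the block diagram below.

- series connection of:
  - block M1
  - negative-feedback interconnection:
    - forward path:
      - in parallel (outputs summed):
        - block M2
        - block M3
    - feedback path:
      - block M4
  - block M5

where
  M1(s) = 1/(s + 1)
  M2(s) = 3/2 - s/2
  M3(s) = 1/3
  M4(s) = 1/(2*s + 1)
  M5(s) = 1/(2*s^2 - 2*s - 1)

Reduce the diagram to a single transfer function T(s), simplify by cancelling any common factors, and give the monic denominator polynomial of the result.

Answer: s^4 + 17*s^3/9 - 3*s^2/2 - 10*s/3 - 17/18

Working:
Step 1. sum the parallel branches M2, M3, giving 11/6 - s/2
Step 2. feedback reduction of (M2+M3), M4, giving (-6*s^2 + 19*s + 11)/(9*s + 17)
Step 3. combine M1, [(M2+M3)/(1+(M2+M3)*M4)], M5 in series, giving (-6*s^2 + 19*s + 11)/(18*s^4 + 34*s^3 - 27*s^2 - 60*s - 17)
That last expression is T(s), already simplified. Scaling its denominator by 1/18 (the reciprocal of the leading coefficient) yields the monic denominator.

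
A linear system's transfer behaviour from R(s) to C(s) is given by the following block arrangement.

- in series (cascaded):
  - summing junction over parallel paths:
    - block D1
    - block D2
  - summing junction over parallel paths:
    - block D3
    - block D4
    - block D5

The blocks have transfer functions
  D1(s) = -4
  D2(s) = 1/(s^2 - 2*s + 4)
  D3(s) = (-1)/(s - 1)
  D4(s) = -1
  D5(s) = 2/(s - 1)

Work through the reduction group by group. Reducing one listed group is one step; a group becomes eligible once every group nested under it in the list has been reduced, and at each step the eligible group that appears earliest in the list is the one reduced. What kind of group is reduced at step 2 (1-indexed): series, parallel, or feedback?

The answer is parallel.

Reasoning:
[1] combine D1, D2 in parallel
[2] parallel reduction of D3, D4, D5
[3] combine (D1+D2), (D3+D4+D5) in series
So the answer for step 2 is parallel.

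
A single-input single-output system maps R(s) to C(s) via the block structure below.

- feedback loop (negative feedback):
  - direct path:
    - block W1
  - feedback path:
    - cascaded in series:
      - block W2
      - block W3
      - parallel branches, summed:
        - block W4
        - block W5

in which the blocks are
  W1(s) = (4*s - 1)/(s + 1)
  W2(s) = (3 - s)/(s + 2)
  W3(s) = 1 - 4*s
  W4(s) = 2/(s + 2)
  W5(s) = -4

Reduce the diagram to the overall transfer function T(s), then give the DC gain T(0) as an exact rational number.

First reduce the diagram to T(s).

(1) reduce the parallel group W4, W5; result (-4*s - 6)/(s + 2)
(2) series reduction of W2, W3, (W4+W5); result (-16*s^3 + 28*s^2 + 66*s - 18)/(s^2 + 4*s + 4)
(3) reduce the feedback loop with forward W1 and return (W2*W3*(W4+W5)); result (-4*s^3 - 15*s^2 - 12*s + 4)/(64*s^4 - 129*s^3 - 241*s^2 + 130*s - 22)
That last expression is T(s); at s = 0 only the constant terms survive, so T(0) = 4/(-22) = -2/11.

Answer: -2/11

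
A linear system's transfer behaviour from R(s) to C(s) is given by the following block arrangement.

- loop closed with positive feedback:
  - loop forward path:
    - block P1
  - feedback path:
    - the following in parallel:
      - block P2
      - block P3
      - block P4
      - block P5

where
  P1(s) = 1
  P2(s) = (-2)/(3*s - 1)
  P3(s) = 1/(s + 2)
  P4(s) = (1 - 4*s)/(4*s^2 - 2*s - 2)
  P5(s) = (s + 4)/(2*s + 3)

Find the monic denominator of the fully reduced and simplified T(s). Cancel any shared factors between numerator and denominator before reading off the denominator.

1. reduce the parallel group P2, P3, P4, P5 -> (12*s^5 + 46*s^4 - 70*s^3 - 177*s^2 + 59*s + 40)/(24*s^5 + 64*s^4 - 6*s^3 - 84*s^2 - 10*s + 12)
2. feedback reduction of P1, (P2+P3+P4+P5) -> (24*s^5 + 64*s^4 - 6*s^3 - 84*s^2 - 10*s + 12)/(12*s^5 + 18*s^4 + 64*s^3 + 93*s^2 - 69*s - 28)
Step 2 gives the fully reduced T(s), with no common factor left to cancel. The denominator's leading coefficient is 12, so divide each of its coefficients by 12 to get the monic form.

Hence the answer: s^5 + 3*s^4/2 + 16*s^3/3 + 31*s^2/4 - 23*s/4 - 7/3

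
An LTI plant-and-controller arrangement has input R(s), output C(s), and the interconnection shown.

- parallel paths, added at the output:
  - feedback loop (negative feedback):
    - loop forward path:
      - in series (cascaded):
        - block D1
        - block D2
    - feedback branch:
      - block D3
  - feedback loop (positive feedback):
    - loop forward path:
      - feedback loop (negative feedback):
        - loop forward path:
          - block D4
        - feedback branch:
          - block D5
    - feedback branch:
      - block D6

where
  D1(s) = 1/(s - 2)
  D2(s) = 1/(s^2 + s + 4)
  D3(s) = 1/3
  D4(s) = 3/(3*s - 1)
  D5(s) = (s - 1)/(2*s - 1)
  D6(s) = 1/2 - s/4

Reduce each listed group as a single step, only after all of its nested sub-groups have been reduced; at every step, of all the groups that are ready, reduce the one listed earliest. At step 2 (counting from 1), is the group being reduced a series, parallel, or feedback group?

(1) combine D1, D2 in series
(2) apply the feedback formula to (D1*D2), D3
(3) feedback reduction of D4, D5
(4) apply the feedback formula to [D4/(1+D4*D5)], D6
(5) parallel reduction of [(D1*D2)/(1+(D1*D2)*D3)], [[D4/(1+D4*D5)]/(1-[D4/(1+D4*D5)]*D6)]
Step 2 collapses a feedback group.

Hence the answer: feedback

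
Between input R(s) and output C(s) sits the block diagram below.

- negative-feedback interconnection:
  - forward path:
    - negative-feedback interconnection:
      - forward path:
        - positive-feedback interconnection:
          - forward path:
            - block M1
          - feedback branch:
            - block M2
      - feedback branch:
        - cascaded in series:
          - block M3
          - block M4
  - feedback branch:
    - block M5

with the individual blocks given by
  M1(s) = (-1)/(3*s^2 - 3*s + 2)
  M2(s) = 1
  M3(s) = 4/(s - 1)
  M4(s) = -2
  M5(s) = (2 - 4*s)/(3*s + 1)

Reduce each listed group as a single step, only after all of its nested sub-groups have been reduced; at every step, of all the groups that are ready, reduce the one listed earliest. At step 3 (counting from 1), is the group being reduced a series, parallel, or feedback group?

Step 1. reduce the feedback loop with forward M1 and return M2
Step 2. multiply M3, M4 (series)
Step 3. reduce the feedback loop with forward [M1/(1-M1*M2)] and return (M3*M4)
Step 4. reduce the feedback loop with forward [[M1/(1-M1*M2)]/(1+[M1/(1-M1*M2)]*(M3*M4))] and return M5
So the answer for step 3 is feedback.

Final answer: feedback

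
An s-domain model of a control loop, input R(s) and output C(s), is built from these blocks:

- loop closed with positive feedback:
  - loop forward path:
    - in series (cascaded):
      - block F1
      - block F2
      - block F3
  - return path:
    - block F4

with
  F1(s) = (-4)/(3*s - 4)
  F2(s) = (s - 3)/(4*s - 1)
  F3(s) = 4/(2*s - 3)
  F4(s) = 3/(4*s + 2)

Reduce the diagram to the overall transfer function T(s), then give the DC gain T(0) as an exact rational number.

The answer is -4/7.

Reasoning:
Step 1 - cascade F1, F2, F3 gives (48 - 16*s)/(24*s^3 - 74*s^2 + 65*s - 12)
Step 2 - close the feedback loop around (F1*F2*F3), F4 gives (-32*s^2 + 80*s + 48)/(48*s^4 - 124*s^3 + 56*s^2 + 65*s - 84)
The step-2 result is T(s). Setting s = 0: T(0) = 48/(-84) = -4/7.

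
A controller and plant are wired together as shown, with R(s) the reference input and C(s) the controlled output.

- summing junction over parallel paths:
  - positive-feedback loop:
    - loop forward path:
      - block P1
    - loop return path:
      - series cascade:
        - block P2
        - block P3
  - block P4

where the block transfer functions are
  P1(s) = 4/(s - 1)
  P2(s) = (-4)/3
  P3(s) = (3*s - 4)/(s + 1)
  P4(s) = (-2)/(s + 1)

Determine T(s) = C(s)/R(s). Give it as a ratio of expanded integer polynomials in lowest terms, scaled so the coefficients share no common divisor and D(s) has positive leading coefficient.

[1] reduce the series chain P2, P3; result (16 - 12*s)/(3*s + 3)
[2] collapse the loop (P1 forward, (P2*P3) return); result (12*s + 12)/(3*s^2 + 48*s - 67)
[3] parallel reduction of [P1/(1-P1*(P2*P3))], P4: this yields T(s), and no further normalization is needed

Answer: (6*s^2 - 72*s + 146)/(3*s^3 + 51*s^2 - 19*s - 67)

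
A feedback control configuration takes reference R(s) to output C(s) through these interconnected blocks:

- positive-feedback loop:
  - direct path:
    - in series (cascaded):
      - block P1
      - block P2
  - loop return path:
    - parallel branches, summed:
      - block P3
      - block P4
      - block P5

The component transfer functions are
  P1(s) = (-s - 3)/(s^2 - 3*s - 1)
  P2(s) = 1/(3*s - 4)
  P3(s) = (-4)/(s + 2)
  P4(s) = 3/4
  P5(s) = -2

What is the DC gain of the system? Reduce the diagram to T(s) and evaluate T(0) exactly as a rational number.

First reduce the diagram to T(s).

[1] series reduction of P1, P2; result (-s - 3)/(3*s^3 - 13*s^2 + 9*s + 4)
[2] add P3, P4, P5 (parallel); result (-5*s - 26)/(4*s + 8)
[3] collapse the loop ((P1*P2) forward, (P3+P4+P5) return); result (-4*s^2 - 20*s - 24)/(12*s^4 - 28*s^3 - 73*s^2 + 47*s - 46)
Step 3 gives the overall T(s). Then T(0) = -24/(-46) = 12/23.

Answer: 12/23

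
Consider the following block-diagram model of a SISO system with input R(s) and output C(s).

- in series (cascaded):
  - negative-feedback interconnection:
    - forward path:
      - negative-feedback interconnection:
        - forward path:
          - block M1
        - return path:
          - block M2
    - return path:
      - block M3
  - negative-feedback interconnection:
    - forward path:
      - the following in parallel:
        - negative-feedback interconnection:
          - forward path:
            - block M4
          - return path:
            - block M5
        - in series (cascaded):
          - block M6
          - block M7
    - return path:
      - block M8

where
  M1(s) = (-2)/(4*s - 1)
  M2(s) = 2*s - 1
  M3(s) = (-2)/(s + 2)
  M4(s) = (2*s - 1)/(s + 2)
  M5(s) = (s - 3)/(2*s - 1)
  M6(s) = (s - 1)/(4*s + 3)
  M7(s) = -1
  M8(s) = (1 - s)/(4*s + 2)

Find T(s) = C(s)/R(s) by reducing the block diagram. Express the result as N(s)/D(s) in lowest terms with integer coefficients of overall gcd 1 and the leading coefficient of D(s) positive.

Step 1 - reduce the feedback loop with forward M1 and return M2 = -2
Step 2 - collapse the loop ([M1/(1+M1*M2)] forward, M3 return) = (-2*s - 4)/(s + 6)
Step 3 - reduce the feedback loop with forward M4 and return M5 = 1
Step 4 - series reduction of M6, M7 = (1 - s)/(4*s + 3)
Step 5 - add [M4/(1+M4*M5)], (M6*M7) (parallel) = (3*s + 4)/(4*s + 3)
Step 6 - collapse the loop (([M4/(1+M4*M5)]+(M6*M7)) forward, M8 return) = (12*s^2 + 22*s + 8)/(13*s^2 + 19*s + 10)
Step 7 - series reduction of [[M1/(1+M1*M2)]/(1+[M1/(1+M1*M2)]*M3)], [([M4/(1+M4*M5)]+(M6*M7))/(1+([M4/(1+M4*M5)]+(M6*M7))*M8)]: this yields T(s), and no further normalization is needed

Hence the answer: (-24*s^3 - 92*s^2 - 104*s - 32)/(13*s^3 + 97*s^2 + 124*s + 60)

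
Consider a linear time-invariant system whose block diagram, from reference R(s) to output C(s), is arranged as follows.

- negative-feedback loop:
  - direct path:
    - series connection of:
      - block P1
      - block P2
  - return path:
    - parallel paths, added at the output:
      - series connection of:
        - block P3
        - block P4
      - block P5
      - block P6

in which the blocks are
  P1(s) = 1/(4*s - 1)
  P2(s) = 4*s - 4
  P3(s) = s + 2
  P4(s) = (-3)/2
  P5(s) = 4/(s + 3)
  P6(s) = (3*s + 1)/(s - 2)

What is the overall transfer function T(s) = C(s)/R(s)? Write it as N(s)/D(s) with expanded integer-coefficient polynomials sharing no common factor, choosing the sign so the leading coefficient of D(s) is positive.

Step 1. combine P1, P2 in series, giving (4*s - 4)/(4*s - 1)
Step 2. reduce the series chain P3, P4, giving -3*s/2 - 3
Step 3. reduce the parallel group (P3*P4), P5, P6, giving (-3*s^3 - 3*s^2 + 40*s + 26)/(2*s^2 + 2*s - 12)
Step 4. feedback reduction of (P1*P2), ((P3*P4)+P5+P6); the result is T(s) itself (integer coefficients, no common factor, positive leading denominator coefficient)

Hence the answer: (-4*s^3 + 28*s - 24)/(6*s^4 - 4*s^3 - 89*s^2 + 53*s + 46)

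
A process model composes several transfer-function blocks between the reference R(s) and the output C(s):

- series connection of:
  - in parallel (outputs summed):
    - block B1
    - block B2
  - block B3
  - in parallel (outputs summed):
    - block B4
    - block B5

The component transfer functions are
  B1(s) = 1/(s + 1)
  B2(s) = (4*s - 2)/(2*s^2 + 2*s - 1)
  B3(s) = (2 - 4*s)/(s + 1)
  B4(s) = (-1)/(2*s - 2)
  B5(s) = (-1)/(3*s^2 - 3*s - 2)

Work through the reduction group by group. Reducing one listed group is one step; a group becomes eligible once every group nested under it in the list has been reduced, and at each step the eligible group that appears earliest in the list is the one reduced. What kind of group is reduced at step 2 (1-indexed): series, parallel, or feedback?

Answer: parallel

Working:
Step 1 - add B1, B2 (parallel)
Step 2 - sum the parallel branches B4, B5
Step 3 - series reduction of (B1+B2), B3, (B4+B5)
Step 2: parallel.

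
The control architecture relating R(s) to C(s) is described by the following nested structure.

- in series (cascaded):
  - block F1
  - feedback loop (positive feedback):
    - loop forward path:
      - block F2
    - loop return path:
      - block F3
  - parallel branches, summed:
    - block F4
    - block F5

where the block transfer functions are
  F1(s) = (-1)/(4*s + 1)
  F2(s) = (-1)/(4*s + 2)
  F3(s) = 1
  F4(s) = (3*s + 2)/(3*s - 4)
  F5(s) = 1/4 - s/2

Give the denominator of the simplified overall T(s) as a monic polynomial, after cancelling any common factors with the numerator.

Answer: s^3 - s^2/3 - 55*s/48 - 1/4

Working:
Step 1. close the feedback loop around F2, F3, giving (-1)/(4*s + 3)
Step 2. sum the parallel branches F4, F5, giving (-6*s^2 + 23*s + 4)/(12*s - 16)
Step 3. multiply F1, [F2/(1-F2*F3)], (F4+F5) (series), giving (-6*s^2 + 23*s + 4)/(192*s^3 - 64*s^2 - 220*s - 48)
The result of step 3 is T(s) in lowest terms. Its denominator has leading coefficient 192; dividing the denominator through by 192 makes it monic.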